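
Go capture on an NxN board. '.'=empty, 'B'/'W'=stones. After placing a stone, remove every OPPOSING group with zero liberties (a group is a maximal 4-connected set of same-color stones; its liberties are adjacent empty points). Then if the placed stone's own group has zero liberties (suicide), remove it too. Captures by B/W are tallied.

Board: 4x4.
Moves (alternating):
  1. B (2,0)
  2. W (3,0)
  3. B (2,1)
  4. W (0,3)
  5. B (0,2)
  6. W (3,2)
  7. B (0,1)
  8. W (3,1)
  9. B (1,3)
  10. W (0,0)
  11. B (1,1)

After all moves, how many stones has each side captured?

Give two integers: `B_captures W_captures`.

Answer: 1 0

Derivation:
Move 1: B@(2,0) -> caps B=0 W=0
Move 2: W@(3,0) -> caps B=0 W=0
Move 3: B@(2,1) -> caps B=0 W=0
Move 4: W@(0,3) -> caps B=0 W=0
Move 5: B@(0,2) -> caps B=0 W=0
Move 6: W@(3,2) -> caps B=0 W=0
Move 7: B@(0,1) -> caps B=0 W=0
Move 8: W@(3,1) -> caps B=0 W=0
Move 9: B@(1,3) -> caps B=1 W=0
Move 10: W@(0,0) -> caps B=1 W=0
Move 11: B@(1,1) -> caps B=1 W=0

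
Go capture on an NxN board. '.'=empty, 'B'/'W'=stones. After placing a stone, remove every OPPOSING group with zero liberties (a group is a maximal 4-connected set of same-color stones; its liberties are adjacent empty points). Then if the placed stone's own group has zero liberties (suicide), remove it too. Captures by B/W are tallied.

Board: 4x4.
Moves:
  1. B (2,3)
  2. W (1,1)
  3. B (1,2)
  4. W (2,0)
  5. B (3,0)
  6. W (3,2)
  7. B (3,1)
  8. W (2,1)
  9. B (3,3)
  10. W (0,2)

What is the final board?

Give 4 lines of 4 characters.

Move 1: B@(2,3) -> caps B=0 W=0
Move 2: W@(1,1) -> caps B=0 W=0
Move 3: B@(1,2) -> caps B=0 W=0
Move 4: W@(2,0) -> caps B=0 W=0
Move 5: B@(3,0) -> caps B=0 W=0
Move 6: W@(3,2) -> caps B=0 W=0
Move 7: B@(3,1) -> caps B=0 W=0
Move 8: W@(2,1) -> caps B=0 W=2
Move 9: B@(3,3) -> caps B=0 W=2
Move 10: W@(0,2) -> caps B=0 W=2

Answer: ..W.
.WB.
WW.B
..WB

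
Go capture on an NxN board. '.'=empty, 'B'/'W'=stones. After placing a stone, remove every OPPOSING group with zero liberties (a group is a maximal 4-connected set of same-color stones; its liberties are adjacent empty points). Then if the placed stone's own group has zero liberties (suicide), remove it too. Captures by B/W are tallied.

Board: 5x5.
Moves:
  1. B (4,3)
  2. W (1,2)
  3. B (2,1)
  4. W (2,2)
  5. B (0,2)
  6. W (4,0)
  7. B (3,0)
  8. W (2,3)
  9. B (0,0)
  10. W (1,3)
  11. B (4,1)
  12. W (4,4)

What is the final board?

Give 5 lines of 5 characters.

Move 1: B@(4,3) -> caps B=0 W=0
Move 2: W@(1,2) -> caps B=0 W=0
Move 3: B@(2,1) -> caps B=0 W=0
Move 4: W@(2,2) -> caps B=0 W=0
Move 5: B@(0,2) -> caps B=0 W=0
Move 6: W@(4,0) -> caps B=0 W=0
Move 7: B@(3,0) -> caps B=0 W=0
Move 8: W@(2,3) -> caps B=0 W=0
Move 9: B@(0,0) -> caps B=0 W=0
Move 10: W@(1,3) -> caps B=0 W=0
Move 11: B@(4,1) -> caps B=1 W=0
Move 12: W@(4,4) -> caps B=1 W=0

Answer: B.B..
..WW.
.BWW.
B....
.B.BW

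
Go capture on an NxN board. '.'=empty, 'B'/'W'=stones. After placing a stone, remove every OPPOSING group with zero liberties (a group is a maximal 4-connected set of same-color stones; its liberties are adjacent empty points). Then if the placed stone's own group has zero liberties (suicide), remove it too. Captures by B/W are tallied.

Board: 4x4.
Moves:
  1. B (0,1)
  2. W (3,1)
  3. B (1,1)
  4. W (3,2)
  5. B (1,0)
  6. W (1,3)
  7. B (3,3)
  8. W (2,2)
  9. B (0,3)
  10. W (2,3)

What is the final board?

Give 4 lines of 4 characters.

Answer: .B.B
BB.W
..WW
.WW.

Derivation:
Move 1: B@(0,1) -> caps B=0 W=0
Move 2: W@(3,1) -> caps B=0 W=0
Move 3: B@(1,1) -> caps B=0 W=0
Move 4: W@(3,2) -> caps B=0 W=0
Move 5: B@(1,0) -> caps B=0 W=0
Move 6: W@(1,3) -> caps B=0 W=0
Move 7: B@(3,3) -> caps B=0 W=0
Move 8: W@(2,2) -> caps B=0 W=0
Move 9: B@(0,3) -> caps B=0 W=0
Move 10: W@(2,3) -> caps B=0 W=1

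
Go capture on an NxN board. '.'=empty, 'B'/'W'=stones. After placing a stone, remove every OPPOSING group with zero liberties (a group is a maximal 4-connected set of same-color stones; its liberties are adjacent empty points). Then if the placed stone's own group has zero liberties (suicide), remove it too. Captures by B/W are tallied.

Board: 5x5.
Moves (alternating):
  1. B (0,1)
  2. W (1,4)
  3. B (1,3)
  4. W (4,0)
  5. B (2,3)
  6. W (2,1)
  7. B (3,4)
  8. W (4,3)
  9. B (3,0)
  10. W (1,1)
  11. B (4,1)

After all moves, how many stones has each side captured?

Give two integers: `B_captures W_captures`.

Move 1: B@(0,1) -> caps B=0 W=0
Move 2: W@(1,4) -> caps B=0 W=0
Move 3: B@(1,3) -> caps B=0 W=0
Move 4: W@(4,0) -> caps B=0 W=0
Move 5: B@(2,3) -> caps B=0 W=0
Move 6: W@(2,1) -> caps B=0 W=0
Move 7: B@(3,4) -> caps B=0 W=0
Move 8: W@(4,3) -> caps B=0 W=0
Move 9: B@(3,0) -> caps B=0 W=0
Move 10: W@(1,1) -> caps B=0 W=0
Move 11: B@(4,1) -> caps B=1 W=0

Answer: 1 0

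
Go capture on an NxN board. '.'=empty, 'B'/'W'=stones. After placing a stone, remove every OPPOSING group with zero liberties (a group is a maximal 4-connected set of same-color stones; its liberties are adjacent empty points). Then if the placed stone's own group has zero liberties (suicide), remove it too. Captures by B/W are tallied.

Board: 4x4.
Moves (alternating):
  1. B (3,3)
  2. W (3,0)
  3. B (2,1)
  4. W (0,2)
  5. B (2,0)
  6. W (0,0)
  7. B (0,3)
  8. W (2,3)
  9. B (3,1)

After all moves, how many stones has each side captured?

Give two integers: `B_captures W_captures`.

Move 1: B@(3,3) -> caps B=0 W=0
Move 2: W@(3,0) -> caps B=0 W=0
Move 3: B@(2,1) -> caps B=0 W=0
Move 4: W@(0,2) -> caps B=0 W=0
Move 5: B@(2,0) -> caps B=0 W=0
Move 6: W@(0,0) -> caps B=0 W=0
Move 7: B@(0,3) -> caps B=0 W=0
Move 8: W@(2,3) -> caps B=0 W=0
Move 9: B@(3,1) -> caps B=1 W=0

Answer: 1 0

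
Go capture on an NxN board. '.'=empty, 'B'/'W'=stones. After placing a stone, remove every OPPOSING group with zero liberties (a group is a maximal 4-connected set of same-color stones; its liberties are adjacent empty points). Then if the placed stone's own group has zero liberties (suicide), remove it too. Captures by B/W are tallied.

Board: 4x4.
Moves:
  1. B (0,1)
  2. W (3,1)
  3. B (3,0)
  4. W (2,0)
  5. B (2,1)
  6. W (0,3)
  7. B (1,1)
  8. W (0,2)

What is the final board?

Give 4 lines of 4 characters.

Move 1: B@(0,1) -> caps B=0 W=0
Move 2: W@(3,1) -> caps B=0 W=0
Move 3: B@(3,0) -> caps B=0 W=0
Move 4: W@(2,0) -> caps B=0 W=1
Move 5: B@(2,1) -> caps B=0 W=1
Move 6: W@(0,3) -> caps B=0 W=1
Move 7: B@(1,1) -> caps B=0 W=1
Move 8: W@(0,2) -> caps B=0 W=1

Answer: .BWW
.B..
WB..
.W..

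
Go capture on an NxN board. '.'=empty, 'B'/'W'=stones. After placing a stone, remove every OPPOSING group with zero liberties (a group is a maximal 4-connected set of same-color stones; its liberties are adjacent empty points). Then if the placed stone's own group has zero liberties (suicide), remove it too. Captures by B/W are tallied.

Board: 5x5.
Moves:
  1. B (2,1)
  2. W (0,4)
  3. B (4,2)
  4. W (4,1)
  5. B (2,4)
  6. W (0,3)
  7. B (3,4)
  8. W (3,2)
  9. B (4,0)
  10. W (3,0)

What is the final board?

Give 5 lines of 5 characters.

Move 1: B@(2,1) -> caps B=0 W=0
Move 2: W@(0,4) -> caps B=0 W=0
Move 3: B@(4,2) -> caps B=0 W=0
Move 4: W@(4,1) -> caps B=0 W=0
Move 5: B@(2,4) -> caps B=0 W=0
Move 6: W@(0,3) -> caps B=0 W=0
Move 7: B@(3,4) -> caps B=0 W=0
Move 8: W@(3,2) -> caps B=0 W=0
Move 9: B@(4,0) -> caps B=0 W=0
Move 10: W@(3,0) -> caps B=0 W=1

Answer: ...WW
.....
.B..B
W.W.B
.WB..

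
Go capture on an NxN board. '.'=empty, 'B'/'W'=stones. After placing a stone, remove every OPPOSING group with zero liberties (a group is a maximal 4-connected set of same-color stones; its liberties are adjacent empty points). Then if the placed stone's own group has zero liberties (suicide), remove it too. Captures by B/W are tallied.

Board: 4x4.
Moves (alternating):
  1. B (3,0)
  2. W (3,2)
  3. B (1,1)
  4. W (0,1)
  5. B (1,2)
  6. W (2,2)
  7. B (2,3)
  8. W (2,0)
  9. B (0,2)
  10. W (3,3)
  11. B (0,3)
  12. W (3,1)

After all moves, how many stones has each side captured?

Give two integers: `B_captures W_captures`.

Move 1: B@(3,0) -> caps B=0 W=0
Move 2: W@(3,2) -> caps B=0 W=0
Move 3: B@(1,1) -> caps B=0 W=0
Move 4: W@(0,1) -> caps B=0 W=0
Move 5: B@(1,2) -> caps B=0 W=0
Move 6: W@(2,2) -> caps B=0 W=0
Move 7: B@(2,3) -> caps B=0 W=0
Move 8: W@(2,0) -> caps B=0 W=0
Move 9: B@(0,2) -> caps B=0 W=0
Move 10: W@(3,3) -> caps B=0 W=0
Move 11: B@(0,3) -> caps B=0 W=0
Move 12: W@(3,1) -> caps B=0 W=1

Answer: 0 1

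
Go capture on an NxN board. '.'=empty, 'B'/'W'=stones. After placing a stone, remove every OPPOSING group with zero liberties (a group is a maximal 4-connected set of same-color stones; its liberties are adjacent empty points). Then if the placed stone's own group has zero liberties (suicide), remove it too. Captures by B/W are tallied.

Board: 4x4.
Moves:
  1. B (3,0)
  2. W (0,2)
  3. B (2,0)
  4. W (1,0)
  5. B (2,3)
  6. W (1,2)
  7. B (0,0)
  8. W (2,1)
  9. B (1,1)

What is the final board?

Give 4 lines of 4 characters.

Move 1: B@(3,0) -> caps B=0 W=0
Move 2: W@(0,2) -> caps B=0 W=0
Move 3: B@(2,0) -> caps B=0 W=0
Move 4: W@(1,0) -> caps B=0 W=0
Move 5: B@(2,3) -> caps B=0 W=0
Move 6: W@(1,2) -> caps B=0 W=0
Move 7: B@(0,0) -> caps B=0 W=0
Move 8: W@(2,1) -> caps B=0 W=0
Move 9: B@(1,1) -> caps B=1 W=0

Answer: B.W.
.BW.
BW.B
B...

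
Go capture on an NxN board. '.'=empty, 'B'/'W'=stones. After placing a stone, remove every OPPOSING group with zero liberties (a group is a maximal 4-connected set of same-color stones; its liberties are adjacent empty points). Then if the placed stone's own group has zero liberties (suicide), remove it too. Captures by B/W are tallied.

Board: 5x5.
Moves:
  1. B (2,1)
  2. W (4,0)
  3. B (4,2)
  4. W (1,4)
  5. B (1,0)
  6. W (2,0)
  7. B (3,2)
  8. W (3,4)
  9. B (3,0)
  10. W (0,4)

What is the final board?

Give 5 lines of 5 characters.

Move 1: B@(2,1) -> caps B=0 W=0
Move 2: W@(4,0) -> caps B=0 W=0
Move 3: B@(4,2) -> caps B=0 W=0
Move 4: W@(1,4) -> caps B=0 W=0
Move 5: B@(1,0) -> caps B=0 W=0
Move 6: W@(2,0) -> caps B=0 W=0
Move 7: B@(3,2) -> caps B=0 W=0
Move 8: W@(3,4) -> caps B=0 W=0
Move 9: B@(3,0) -> caps B=1 W=0
Move 10: W@(0,4) -> caps B=1 W=0

Answer: ....W
B...W
.B...
B.B.W
W.B..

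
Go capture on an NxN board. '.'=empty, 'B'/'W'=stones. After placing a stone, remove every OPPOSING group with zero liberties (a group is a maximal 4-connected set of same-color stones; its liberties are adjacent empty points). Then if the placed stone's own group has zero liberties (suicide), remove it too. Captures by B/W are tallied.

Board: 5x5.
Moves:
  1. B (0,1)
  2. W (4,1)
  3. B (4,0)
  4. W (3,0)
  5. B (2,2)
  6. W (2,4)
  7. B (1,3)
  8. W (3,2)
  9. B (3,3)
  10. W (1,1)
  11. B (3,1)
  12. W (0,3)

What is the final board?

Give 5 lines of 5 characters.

Move 1: B@(0,1) -> caps B=0 W=0
Move 2: W@(4,1) -> caps B=0 W=0
Move 3: B@(4,0) -> caps B=0 W=0
Move 4: W@(3,0) -> caps B=0 W=1
Move 5: B@(2,2) -> caps B=0 W=1
Move 6: W@(2,4) -> caps B=0 W=1
Move 7: B@(1,3) -> caps B=0 W=1
Move 8: W@(3,2) -> caps B=0 W=1
Move 9: B@(3,3) -> caps B=0 W=1
Move 10: W@(1,1) -> caps B=0 W=1
Move 11: B@(3,1) -> caps B=0 W=1
Move 12: W@(0,3) -> caps B=0 W=1

Answer: .B.W.
.W.B.
..B.W
WBWB.
.W...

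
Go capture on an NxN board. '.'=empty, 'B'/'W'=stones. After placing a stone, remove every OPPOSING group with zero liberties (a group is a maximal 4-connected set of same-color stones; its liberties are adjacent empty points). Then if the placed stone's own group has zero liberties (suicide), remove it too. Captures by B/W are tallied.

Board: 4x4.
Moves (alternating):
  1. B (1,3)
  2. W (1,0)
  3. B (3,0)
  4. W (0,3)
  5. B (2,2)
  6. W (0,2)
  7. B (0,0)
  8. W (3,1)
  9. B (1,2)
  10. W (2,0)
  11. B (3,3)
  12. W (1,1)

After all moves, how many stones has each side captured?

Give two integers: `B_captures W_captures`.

Move 1: B@(1,3) -> caps B=0 W=0
Move 2: W@(1,0) -> caps B=0 W=0
Move 3: B@(3,0) -> caps B=0 W=0
Move 4: W@(0,3) -> caps B=0 W=0
Move 5: B@(2,2) -> caps B=0 W=0
Move 6: W@(0,2) -> caps B=0 W=0
Move 7: B@(0,0) -> caps B=0 W=0
Move 8: W@(3,1) -> caps B=0 W=0
Move 9: B@(1,2) -> caps B=0 W=0
Move 10: W@(2,0) -> caps B=0 W=1
Move 11: B@(3,3) -> caps B=0 W=1
Move 12: W@(1,1) -> caps B=0 W=1

Answer: 0 1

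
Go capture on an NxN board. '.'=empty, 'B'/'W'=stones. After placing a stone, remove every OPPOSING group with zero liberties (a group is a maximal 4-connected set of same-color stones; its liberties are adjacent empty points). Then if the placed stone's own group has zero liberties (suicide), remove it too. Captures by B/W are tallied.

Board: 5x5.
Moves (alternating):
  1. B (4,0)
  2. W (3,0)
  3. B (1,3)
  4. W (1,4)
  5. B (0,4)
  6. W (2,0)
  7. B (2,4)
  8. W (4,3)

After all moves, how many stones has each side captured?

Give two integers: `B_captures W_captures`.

Move 1: B@(4,0) -> caps B=0 W=0
Move 2: W@(3,0) -> caps B=0 W=0
Move 3: B@(1,3) -> caps B=0 W=0
Move 4: W@(1,4) -> caps B=0 W=0
Move 5: B@(0,4) -> caps B=0 W=0
Move 6: W@(2,0) -> caps B=0 W=0
Move 7: B@(2,4) -> caps B=1 W=0
Move 8: W@(4,3) -> caps B=1 W=0

Answer: 1 0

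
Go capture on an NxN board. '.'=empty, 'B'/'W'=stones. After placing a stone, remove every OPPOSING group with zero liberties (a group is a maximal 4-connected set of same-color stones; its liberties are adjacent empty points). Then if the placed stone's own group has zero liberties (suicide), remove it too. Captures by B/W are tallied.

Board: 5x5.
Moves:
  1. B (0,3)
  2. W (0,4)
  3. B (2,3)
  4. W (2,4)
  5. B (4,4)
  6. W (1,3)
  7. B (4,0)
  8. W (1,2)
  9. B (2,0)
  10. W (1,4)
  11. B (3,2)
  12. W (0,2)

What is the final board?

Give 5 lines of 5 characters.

Answer: ..W.W
..WWW
B..BW
..B..
B...B

Derivation:
Move 1: B@(0,3) -> caps B=0 W=0
Move 2: W@(0,4) -> caps B=0 W=0
Move 3: B@(2,3) -> caps B=0 W=0
Move 4: W@(2,4) -> caps B=0 W=0
Move 5: B@(4,4) -> caps B=0 W=0
Move 6: W@(1,3) -> caps B=0 W=0
Move 7: B@(4,0) -> caps B=0 W=0
Move 8: W@(1,2) -> caps B=0 W=0
Move 9: B@(2,0) -> caps B=0 W=0
Move 10: W@(1,4) -> caps B=0 W=0
Move 11: B@(3,2) -> caps B=0 W=0
Move 12: W@(0,2) -> caps B=0 W=1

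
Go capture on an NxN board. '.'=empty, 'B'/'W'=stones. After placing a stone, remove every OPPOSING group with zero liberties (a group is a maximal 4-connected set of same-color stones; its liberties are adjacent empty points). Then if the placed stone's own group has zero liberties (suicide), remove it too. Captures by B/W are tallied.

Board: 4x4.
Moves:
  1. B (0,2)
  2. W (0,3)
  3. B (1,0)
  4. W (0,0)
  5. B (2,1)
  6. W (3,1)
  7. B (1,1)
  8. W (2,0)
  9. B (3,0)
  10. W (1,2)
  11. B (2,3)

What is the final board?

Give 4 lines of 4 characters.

Move 1: B@(0,2) -> caps B=0 W=0
Move 2: W@(0,3) -> caps B=0 W=0
Move 3: B@(1,0) -> caps B=0 W=0
Move 4: W@(0,0) -> caps B=0 W=0
Move 5: B@(2,1) -> caps B=0 W=0
Move 6: W@(3,1) -> caps B=0 W=0
Move 7: B@(1,1) -> caps B=0 W=0
Move 8: W@(2,0) -> caps B=0 W=0
Move 9: B@(3,0) -> caps B=1 W=0
Move 10: W@(1,2) -> caps B=1 W=0
Move 11: B@(2,3) -> caps B=1 W=0

Answer: W.BW
BBW.
.B.B
BW..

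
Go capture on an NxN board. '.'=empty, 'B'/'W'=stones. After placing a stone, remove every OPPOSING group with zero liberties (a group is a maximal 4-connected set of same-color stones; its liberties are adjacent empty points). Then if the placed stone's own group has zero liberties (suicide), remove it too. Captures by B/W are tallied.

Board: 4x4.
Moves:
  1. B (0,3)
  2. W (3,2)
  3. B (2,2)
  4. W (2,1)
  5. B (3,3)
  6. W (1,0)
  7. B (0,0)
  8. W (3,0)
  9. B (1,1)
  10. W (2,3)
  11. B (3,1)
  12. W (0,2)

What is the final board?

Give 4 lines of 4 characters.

Answer: B.WB
WB..
.WBW
W.W.

Derivation:
Move 1: B@(0,3) -> caps B=0 W=0
Move 2: W@(3,2) -> caps B=0 W=0
Move 3: B@(2,2) -> caps B=0 W=0
Move 4: W@(2,1) -> caps B=0 W=0
Move 5: B@(3,3) -> caps B=0 W=0
Move 6: W@(1,0) -> caps B=0 W=0
Move 7: B@(0,0) -> caps B=0 W=0
Move 8: W@(3,0) -> caps B=0 W=0
Move 9: B@(1,1) -> caps B=0 W=0
Move 10: W@(2,3) -> caps B=0 W=1
Move 11: B@(3,1) -> caps B=0 W=1
Move 12: W@(0,2) -> caps B=0 W=1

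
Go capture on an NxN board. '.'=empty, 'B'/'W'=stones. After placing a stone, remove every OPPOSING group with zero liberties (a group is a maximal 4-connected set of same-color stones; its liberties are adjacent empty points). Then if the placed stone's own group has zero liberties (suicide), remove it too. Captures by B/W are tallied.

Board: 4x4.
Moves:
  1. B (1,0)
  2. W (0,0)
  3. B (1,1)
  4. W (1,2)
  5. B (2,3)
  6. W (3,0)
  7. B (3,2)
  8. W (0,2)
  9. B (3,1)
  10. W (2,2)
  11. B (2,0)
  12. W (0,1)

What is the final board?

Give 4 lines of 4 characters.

Move 1: B@(1,0) -> caps B=0 W=0
Move 2: W@(0,0) -> caps B=0 W=0
Move 3: B@(1,1) -> caps B=0 W=0
Move 4: W@(1,2) -> caps B=0 W=0
Move 5: B@(2,3) -> caps B=0 W=0
Move 6: W@(3,0) -> caps B=0 W=0
Move 7: B@(3,2) -> caps B=0 W=0
Move 8: W@(0,2) -> caps B=0 W=0
Move 9: B@(3,1) -> caps B=0 W=0
Move 10: W@(2,2) -> caps B=0 W=0
Move 11: B@(2,0) -> caps B=1 W=0
Move 12: W@(0,1) -> caps B=1 W=0

Answer: WWW.
BBW.
B.WB
.BB.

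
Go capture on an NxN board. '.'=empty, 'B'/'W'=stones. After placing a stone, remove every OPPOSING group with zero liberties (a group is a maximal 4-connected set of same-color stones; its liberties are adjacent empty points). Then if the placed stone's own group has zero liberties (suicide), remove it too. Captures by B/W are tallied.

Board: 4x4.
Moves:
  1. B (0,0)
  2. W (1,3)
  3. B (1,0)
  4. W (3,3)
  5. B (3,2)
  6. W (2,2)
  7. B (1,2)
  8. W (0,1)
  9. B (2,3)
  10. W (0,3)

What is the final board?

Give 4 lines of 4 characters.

Answer: BW.W
B.BW
..WB
..B.

Derivation:
Move 1: B@(0,0) -> caps B=0 W=0
Move 2: W@(1,3) -> caps B=0 W=0
Move 3: B@(1,0) -> caps B=0 W=0
Move 4: W@(3,3) -> caps B=0 W=0
Move 5: B@(3,2) -> caps B=0 W=0
Move 6: W@(2,2) -> caps B=0 W=0
Move 7: B@(1,2) -> caps B=0 W=0
Move 8: W@(0,1) -> caps B=0 W=0
Move 9: B@(2,3) -> caps B=1 W=0
Move 10: W@(0,3) -> caps B=1 W=0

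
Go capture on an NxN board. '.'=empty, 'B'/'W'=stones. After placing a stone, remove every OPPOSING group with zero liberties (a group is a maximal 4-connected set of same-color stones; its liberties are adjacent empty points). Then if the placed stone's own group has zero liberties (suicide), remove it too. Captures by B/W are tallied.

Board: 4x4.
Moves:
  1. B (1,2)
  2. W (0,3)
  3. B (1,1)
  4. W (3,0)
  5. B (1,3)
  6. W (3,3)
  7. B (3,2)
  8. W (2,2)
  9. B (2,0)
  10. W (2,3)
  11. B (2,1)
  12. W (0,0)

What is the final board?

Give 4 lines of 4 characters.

Answer: W..W
.BBB
BB..
W.B.

Derivation:
Move 1: B@(1,2) -> caps B=0 W=0
Move 2: W@(0,3) -> caps B=0 W=0
Move 3: B@(1,1) -> caps B=0 W=0
Move 4: W@(3,0) -> caps B=0 W=0
Move 5: B@(1,3) -> caps B=0 W=0
Move 6: W@(3,3) -> caps B=0 W=0
Move 7: B@(3,2) -> caps B=0 W=0
Move 8: W@(2,2) -> caps B=0 W=0
Move 9: B@(2,0) -> caps B=0 W=0
Move 10: W@(2,3) -> caps B=0 W=0
Move 11: B@(2,1) -> caps B=3 W=0
Move 12: W@(0,0) -> caps B=3 W=0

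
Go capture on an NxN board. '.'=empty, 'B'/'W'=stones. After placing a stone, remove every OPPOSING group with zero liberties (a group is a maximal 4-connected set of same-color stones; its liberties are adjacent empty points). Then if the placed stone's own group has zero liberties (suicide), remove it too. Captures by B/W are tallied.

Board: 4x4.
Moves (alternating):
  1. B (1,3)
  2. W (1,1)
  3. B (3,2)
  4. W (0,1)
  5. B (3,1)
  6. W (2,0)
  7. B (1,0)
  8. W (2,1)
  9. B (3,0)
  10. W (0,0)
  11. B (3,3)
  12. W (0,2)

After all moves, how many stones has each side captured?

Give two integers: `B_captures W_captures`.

Answer: 0 1

Derivation:
Move 1: B@(1,3) -> caps B=0 W=0
Move 2: W@(1,1) -> caps B=0 W=0
Move 3: B@(3,2) -> caps B=0 W=0
Move 4: W@(0,1) -> caps B=0 W=0
Move 5: B@(3,1) -> caps B=0 W=0
Move 6: W@(2,0) -> caps B=0 W=0
Move 7: B@(1,0) -> caps B=0 W=0
Move 8: W@(2,1) -> caps B=0 W=0
Move 9: B@(3,0) -> caps B=0 W=0
Move 10: W@(0,0) -> caps B=0 W=1
Move 11: B@(3,3) -> caps B=0 W=1
Move 12: W@(0,2) -> caps B=0 W=1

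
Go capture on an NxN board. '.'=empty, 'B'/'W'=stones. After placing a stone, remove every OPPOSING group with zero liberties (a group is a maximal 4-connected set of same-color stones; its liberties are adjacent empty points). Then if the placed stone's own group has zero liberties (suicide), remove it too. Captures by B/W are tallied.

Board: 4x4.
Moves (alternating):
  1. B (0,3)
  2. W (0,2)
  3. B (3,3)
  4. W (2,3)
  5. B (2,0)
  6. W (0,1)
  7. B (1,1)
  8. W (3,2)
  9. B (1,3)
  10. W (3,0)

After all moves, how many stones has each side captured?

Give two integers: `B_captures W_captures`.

Answer: 0 1

Derivation:
Move 1: B@(0,3) -> caps B=0 W=0
Move 2: W@(0,2) -> caps B=0 W=0
Move 3: B@(3,3) -> caps B=0 W=0
Move 4: W@(2,3) -> caps B=0 W=0
Move 5: B@(2,0) -> caps B=0 W=0
Move 6: W@(0,1) -> caps B=0 W=0
Move 7: B@(1,1) -> caps B=0 W=0
Move 8: W@(3,2) -> caps B=0 W=1
Move 9: B@(1,3) -> caps B=0 W=1
Move 10: W@(3,0) -> caps B=0 W=1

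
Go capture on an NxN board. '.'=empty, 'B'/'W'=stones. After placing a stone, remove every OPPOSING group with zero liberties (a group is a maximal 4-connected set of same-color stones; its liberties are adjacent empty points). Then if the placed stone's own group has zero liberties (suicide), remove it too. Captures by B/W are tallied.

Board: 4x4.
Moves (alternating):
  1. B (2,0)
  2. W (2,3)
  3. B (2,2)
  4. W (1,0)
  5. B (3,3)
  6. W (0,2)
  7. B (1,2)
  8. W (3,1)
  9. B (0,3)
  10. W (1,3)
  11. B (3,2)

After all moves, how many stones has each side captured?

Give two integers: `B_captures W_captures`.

Answer: 0 1

Derivation:
Move 1: B@(2,0) -> caps B=0 W=0
Move 2: W@(2,3) -> caps B=0 W=0
Move 3: B@(2,2) -> caps B=0 W=0
Move 4: W@(1,0) -> caps B=0 W=0
Move 5: B@(3,3) -> caps B=0 W=0
Move 6: W@(0,2) -> caps B=0 W=0
Move 7: B@(1,2) -> caps B=0 W=0
Move 8: W@(3,1) -> caps B=0 W=0
Move 9: B@(0,3) -> caps B=0 W=0
Move 10: W@(1,3) -> caps B=0 W=1
Move 11: B@(3,2) -> caps B=0 W=1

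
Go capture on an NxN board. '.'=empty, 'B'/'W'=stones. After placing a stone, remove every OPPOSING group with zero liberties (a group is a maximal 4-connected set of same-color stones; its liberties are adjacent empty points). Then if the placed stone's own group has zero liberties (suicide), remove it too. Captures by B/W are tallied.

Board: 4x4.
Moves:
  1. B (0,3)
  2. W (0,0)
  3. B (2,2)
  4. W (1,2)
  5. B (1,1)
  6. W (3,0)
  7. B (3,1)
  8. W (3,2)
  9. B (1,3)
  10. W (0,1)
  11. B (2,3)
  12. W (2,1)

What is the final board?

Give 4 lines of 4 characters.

Move 1: B@(0,3) -> caps B=0 W=0
Move 2: W@(0,0) -> caps B=0 W=0
Move 3: B@(2,2) -> caps B=0 W=0
Move 4: W@(1,2) -> caps B=0 W=0
Move 5: B@(1,1) -> caps B=0 W=0
Move 6: W@(3,0) -> caps B=0 W=0
Move 7: B@(3,1) -> caps B=0 W=0
Move 8: W@(3,2) -> caps B=0 W=0
Move 9: B@(1,3) -> caps B=0 W=0
Move 10: W@(0,1) -> caps B=0 W=0
Move 11: B@(2,3) -> caps B=0 W=0
Move 12: W@(2,1) -> caps B=0 W=1

Answer: WW.B
.BWB
.WBB
W.W.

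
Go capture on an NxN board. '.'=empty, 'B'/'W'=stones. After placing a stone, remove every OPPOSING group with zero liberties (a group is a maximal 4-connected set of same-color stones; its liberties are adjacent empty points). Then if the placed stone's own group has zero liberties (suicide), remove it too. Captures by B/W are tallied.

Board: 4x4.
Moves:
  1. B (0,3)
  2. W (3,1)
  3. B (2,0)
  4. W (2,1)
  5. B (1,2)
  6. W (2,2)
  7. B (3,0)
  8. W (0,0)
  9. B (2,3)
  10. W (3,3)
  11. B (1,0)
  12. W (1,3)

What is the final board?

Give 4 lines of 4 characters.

Answer: W..B
B.BW
BWW.
BW.W

Derivation:
Move 1: B@(0,3) -> caps B=0 W=0
Move 2: W@(3,1) -> caps B=0 W=0
Move 3: B@(2,0) -> caps B=0 W=0
Move 4: W@(2,1) -> caps B=0 W=0
Move 5: B@(1,2) -> caps B=0 W=0
Move 6: W@(2,2) -> caps B=0 W=0
Move 7: B@(3,0) -> caps B=0 W=0
Move 8: W@(0,0) -> caps B=0 W=0
Move 9: B@(2,3) -> caps B=0 W=0
Move 10: W@(3,3) -> caps B=0 W=0
Move 11: B@(1,0) -> caps B=0 W=0
Move 12: W@(1,3) -> caps B=0 W=1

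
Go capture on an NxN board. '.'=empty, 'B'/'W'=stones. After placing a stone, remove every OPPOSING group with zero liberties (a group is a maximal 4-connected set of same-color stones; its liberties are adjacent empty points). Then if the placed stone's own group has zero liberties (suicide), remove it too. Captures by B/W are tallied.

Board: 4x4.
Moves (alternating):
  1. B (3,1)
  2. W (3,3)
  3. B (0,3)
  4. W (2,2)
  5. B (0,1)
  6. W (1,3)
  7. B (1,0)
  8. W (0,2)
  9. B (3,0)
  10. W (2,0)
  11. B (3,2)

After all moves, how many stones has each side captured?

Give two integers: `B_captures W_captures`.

Answer: 0 1

Derivation:
Move 1: B@(3,1) -> caps B=0 W=0
Move 2: W@(3,3) -> caps B=0 W=0
Move 3: B@(0,3) -> caps B=0 W=0
Move 4: W@(2,2) -> caps B=0 W=0
Move 5: B@(0,1) -> caps B=0 W=0
Move 6: W@(1,3) -> caps B=0 W=0
Move 7: B@(1,0) -> caps B=0 W=0
Move 8: W@(0,2) -> caps B=0 W=1
Move 9: B@(3,0) -> caps B=0 W=1
Move 10: W@(2,0) -> caps B=0 W=1
Move 11: B@(3,2) -> caps B=0 W=1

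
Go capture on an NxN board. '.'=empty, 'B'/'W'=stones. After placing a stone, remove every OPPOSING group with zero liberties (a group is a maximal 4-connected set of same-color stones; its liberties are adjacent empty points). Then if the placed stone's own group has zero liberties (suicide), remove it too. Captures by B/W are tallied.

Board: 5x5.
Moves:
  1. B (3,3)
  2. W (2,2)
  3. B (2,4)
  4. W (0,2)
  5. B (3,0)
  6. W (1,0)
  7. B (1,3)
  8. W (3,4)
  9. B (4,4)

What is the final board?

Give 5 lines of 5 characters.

Answer: ..W..
W..B.
..W.B
B..B.
....B

Derivation:
Move 1: B@(3,3) -> caps B=0 W=0
Move 2: W@(2,2) -> caps B=0 W=0
Move 3: B@(2,4) -> caps B=0 W=0
Move 4: W@(0,2) -> caps B=0 W=0
Move 5: B@(3,0) -> caps B=0 W=0
Move 6: W@(1,0) -> caps B=0 W=0
Move 7: B@(1,3) -> caps B=0 W=0
Move 8: W@(3,4) -> caps B=0 W=0
Move 9: B@(4,4) -> caps B=1 W=0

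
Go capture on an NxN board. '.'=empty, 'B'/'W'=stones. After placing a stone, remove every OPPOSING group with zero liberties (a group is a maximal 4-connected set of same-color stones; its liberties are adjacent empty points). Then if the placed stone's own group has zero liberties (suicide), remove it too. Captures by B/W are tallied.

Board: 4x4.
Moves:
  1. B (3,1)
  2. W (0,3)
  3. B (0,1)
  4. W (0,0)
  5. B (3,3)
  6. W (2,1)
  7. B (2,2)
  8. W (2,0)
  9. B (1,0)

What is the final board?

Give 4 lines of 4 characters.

Move 1: B@(3,1) -> caps B=0 W=0
Move 2: W@(0,3) -> caps B=0 W=0
Move 3: B@(0,1) -> caps B=0 W=0
Move 4: W@(0,0) -> caps B=0 W=0
Move 5: B@(3,3) -> caps B=0 W=0
Move 6: W@(2,1) -> caps B=0 W=0
Move 7: B@(2,2) -> caps B=0 W=0
Move 8: W@(2,0) -> caps B=0 W=0
Move 9: B@(1,0) -> caps B=1 W=0

Answer: .B.W
B...
WWB.
.B.B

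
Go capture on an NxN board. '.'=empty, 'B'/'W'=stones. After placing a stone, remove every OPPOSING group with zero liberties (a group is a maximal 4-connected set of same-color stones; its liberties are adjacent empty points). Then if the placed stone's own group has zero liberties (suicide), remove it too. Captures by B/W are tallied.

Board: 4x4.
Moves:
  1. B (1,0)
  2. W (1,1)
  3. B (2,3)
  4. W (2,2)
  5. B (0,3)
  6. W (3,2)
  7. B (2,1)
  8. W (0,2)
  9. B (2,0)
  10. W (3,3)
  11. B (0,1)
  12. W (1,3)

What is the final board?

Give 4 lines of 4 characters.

Answer: .BW.
BW.W
BBW.
..WW

Derivation:
Move 1: B@(1,0) -> caps B=0 W=0
Move 2: W@(1,1) -> caps B=0 W=0
Move 3: B@(2,3) -> caps B=0 W=0
Move 4: W@(2,2) -> caps B=0 W=0
Move 5: B@(0,3) -> caps B=0 W=0
Move 6: W@(3,2) -> caps B=0 W=0
Move 7: B@(2,1) -> caps B=0 W=0
Move 8: W@(0,2) -> caps B=0 W=0
Move 9: B@(2,0) -> caps B=0 W=0
Move 10: W@(3,3) -> caps B=0 W=0
Move 11: B@(0,1) -> caps B=0 W=0
Move 12: W@(1,3) -> caps B=0 W=2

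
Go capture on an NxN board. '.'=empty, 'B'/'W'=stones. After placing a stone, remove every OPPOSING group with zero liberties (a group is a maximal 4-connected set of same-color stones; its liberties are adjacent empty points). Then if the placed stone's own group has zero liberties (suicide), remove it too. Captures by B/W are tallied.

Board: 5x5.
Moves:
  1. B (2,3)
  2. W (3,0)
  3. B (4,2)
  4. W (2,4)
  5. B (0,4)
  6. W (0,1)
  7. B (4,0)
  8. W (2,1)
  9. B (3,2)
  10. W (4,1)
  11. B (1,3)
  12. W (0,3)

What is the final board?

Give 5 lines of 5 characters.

Move 1: B@(2,3) -> caps B=0 W=0
Move 2: W@(3,0) -> caps B=0 W=0
Move 3: B@(4,2) -> caps B=0 W=0
Move 4: W@(2,4) -> caps B=0 W=0
Move 5: B@(0,4) -> caps B=0 W=0
Move 6: W@(0,1) -> caps B=0 W=0
Move 7: B@(4,0) -> caps B=0 W=0
Move 8: W@(2,1) -> caps B=0 W=0
Move 9: B@(3,2) -> caps B=0 W=0
Move 10: W@(4,1) -> caps B=0 W=1
Move 11: B@(1,3) -> caps B=0 W=1
Move 12: W@(0,3) -> caps B=0 W=1

Answer: .W.WB
...B.
.W.BW
W.B..
.WB..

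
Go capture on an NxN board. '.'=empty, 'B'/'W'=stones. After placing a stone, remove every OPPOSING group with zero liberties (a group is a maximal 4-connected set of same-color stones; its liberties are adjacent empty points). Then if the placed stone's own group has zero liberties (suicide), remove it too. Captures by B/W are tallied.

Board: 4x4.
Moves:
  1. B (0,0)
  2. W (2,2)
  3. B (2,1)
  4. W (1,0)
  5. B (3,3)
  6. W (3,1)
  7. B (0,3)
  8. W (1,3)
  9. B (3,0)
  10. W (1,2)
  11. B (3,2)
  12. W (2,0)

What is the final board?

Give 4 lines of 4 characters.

Move 1: B@(0,0) -> caps B=0 W=0
Move 2: W@(2,2) -> caps B=0 W=0
Move 3: B@(2,1) -> caps B=0 W=0
Move 4: W@(1,0) -> caps B=0 W=0
Move 5: B@(3,3) -> caps B=0 W=0
Move 6: W@(3,1) -> caps B=0 W=0
Move 7: B@(0,3) -> caps B=0 W=0
Move 8: W@(1,3) -> caps B=0 W=0
Move 9: B@(3,0) -> caps B=0 W=0
Move 10: W@(1,2) -> caps B=0 W=0
Move 11: B@(3,2) -> caps B=1 W=0
Move 12: W@(2,0) -> caps B=1 W=0

Answer: B..B
W.WW
WBW.
B.BB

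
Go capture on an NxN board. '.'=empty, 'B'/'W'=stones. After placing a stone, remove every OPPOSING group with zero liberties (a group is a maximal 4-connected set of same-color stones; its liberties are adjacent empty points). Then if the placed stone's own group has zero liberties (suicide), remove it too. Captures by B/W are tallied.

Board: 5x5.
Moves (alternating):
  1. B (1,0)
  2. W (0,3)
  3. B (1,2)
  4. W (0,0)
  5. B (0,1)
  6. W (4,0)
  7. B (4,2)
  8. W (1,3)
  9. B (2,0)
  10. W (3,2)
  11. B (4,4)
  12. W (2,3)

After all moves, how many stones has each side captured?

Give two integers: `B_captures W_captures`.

Answer: 1 0

Derivation:
Move 1: B@(1,0) -> caps B=0 W=0
Move 2: W@(0,3) -> caps B=0 W=0
Move 3: B@(1,2) -> caps B=0 W=0
Move 4: W@(0,0) -> caps B=0 W=0
Move 5: B@(0,1) -> caps B=1 W=0
Move 6: W@(4,0) -> caps B=1 W=0
Move 7: B@(4,2) -> caps B=1 W=0
Move 8: W@(1,3) -> caps B=1 W=0
Move 9: B@(2,0) -> caps B=1 W=0
Move 10: W@(3,2) -> caps B=1 W=0
Move 11: B@(4,4) -> caps B=1 W=0
Move 12: W@(2,3) -> caps B=1 W=0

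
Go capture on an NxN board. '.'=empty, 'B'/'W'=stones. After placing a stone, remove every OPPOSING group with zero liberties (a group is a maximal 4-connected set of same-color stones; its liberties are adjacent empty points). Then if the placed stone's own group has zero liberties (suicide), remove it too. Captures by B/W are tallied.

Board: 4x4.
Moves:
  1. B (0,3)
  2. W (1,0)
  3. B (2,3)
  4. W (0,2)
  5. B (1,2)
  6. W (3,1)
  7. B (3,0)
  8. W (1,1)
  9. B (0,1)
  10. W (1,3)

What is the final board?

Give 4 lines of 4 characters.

Answer: .B.B
WWB.
...B
BW..

Derivation:
Move 1: B@(0,3) -> caps B=0 W=0
Move 2: W@(1,0) -> caps B=0 W=0
Move 3: B@(2,3) -> caps B=0 W=0
Move 4: W@(0,2) -> caps B=0 W=0
Move 5: B@(1,2) -> caps B=0 W=0
Move 6: W@(3,1) -> caps B=0 W=0
Move 7: B@(3,0) -> caps B=0 W=0
Move 8: W@(1,1) -> caps B=0 W=0
Move 9: B@(0,1) -> caps B=1 W=0
Move 10: W@(1,3) -> caps B=1 W=0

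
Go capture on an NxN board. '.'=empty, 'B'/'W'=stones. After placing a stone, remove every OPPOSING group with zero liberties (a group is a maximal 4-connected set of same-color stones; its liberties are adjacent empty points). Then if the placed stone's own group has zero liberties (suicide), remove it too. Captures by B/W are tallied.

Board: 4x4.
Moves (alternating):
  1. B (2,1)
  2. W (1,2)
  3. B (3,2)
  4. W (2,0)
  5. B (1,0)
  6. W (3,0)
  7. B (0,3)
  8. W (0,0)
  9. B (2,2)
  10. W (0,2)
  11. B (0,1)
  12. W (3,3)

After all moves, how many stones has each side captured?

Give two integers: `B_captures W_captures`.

Move 1: B@(2,1) -> caps B=0 W=0
Move 2: W@(1,2) -> caps B=0 W=0
Move 3: B@(3,2) -> caps B=0 W=0
Move 4: W@(2,0) -> caps B=0 W=0
Move 5: B@(1,0) -> caps B=0 W=0
Move 6: W@(3,0) -> caps B=0 W=0
Move 7: B@(0,3) -> caps B=0 W=0
Move 8: W@(0,0) -> caps B=0 W=0
Move 9: B@(2,2) -> caps B=0 W=0
Move 10: W@(0,2) -> caps B=0 W=0
Move 11: B@(0,1) -> caps B=1 W=0
Move 12: W@(3,3) -> caps B=1 W=0

Answer: 1 0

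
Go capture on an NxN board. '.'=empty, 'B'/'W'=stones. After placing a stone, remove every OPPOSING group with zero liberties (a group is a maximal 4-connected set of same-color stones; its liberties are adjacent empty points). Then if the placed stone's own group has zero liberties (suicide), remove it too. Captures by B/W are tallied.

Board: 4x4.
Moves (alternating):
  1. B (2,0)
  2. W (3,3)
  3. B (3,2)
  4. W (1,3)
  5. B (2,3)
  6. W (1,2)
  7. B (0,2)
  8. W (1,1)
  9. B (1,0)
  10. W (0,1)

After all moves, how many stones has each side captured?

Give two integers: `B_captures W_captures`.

Answer: 1 0

Derivation:
Move 1: B@(2,0) -> caps B=0 W=0
Move 2: W@(3,3) -> caps B=0 W=0
Move 3: B@(3,2) -> caps B=0 W=0
Move 4: W@(1,3) -> caps B=0 W=0
Move 5: B@(2,3) -> caps B=1 W=0
Move 6: W@(1,2) -> caps B=1 W=0
Move 7: B@(0,2) -> caps B=1 W=0
Move 8: W@(1,1) -> caps B=1 W=0
Move 9: B@(1,0) -> caps B=1 W=0
Move 10: W@(0,1) -> caps B=1 W=0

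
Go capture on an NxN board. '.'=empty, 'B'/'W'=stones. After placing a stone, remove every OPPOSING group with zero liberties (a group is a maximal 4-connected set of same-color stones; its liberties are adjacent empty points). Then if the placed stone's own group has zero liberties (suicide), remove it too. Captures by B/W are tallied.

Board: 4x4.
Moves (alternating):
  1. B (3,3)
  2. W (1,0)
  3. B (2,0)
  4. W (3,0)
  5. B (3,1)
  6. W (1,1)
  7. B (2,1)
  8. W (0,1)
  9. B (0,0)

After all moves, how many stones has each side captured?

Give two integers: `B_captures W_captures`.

Move 1: B@(3,3) -> caps B=0 W=0
Move 2: W@(1,0) -> caps B=0 W=0
Move 3: B@(2,0) -> caps B=0 W=0
Move 4: W@(3,0) -> caps B=0 W=0
Move 5: B@(3,1) -> caps B=1 W=0
Move 6: W@(1,1) -> caps B=1 W=0
Move 7: B@(2,1) -> caps B=1 W=0
Move 8: W@(0,1) -> caps B=1 W=0
Move 9: B@(0,0) -> caps B=1 W=0

Answer: 1 0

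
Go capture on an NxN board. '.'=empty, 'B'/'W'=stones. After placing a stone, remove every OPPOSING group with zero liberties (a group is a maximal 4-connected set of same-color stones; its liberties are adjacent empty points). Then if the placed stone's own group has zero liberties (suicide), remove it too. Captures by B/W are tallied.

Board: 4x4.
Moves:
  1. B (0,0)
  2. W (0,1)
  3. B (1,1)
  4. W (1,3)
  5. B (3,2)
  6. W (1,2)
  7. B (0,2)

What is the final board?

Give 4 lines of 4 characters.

Answer: B.B.
.BWW
....
..B.

Derivation:
Move 1: B@(0,0) -> caps B=0 W=0
Move 2: W@(0,1) -> caps B=0 W=0
Move 3: B@(1,1) -> caps B=0 W=0
Move 4: W@(1,3) -> caps B=0 W=0
Move 5: B@(3,2) -> caps B=0 W=0
Move 6: W@(1,2) -> caps B=0 W=0
Move 7: B@(0,2) -> caps B=1 W=0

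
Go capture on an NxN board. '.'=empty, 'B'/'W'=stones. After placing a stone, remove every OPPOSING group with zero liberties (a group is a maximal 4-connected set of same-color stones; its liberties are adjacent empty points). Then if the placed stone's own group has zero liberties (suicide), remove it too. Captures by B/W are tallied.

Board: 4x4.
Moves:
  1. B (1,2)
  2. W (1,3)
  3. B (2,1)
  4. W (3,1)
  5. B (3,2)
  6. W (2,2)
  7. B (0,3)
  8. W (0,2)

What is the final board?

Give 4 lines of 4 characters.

Move 1: B@(1,2) -> caps B=0 W=0
Move 2: W@(1,3) -> caps B=0 W=0
Move 3: B@(2,1) -> caps B=0 W=0
Move 4: W@(3,1) -> caps B=0 W=0
Move 5: B@(3,2) -> caps B=0 W=0
Move 6: W@(2,2) -> caps B=0 W=0
Move 7: B@(0,3) -> caps B=0 W=0
Move 8: W@(0,2) -> caps B=0 W=1

Answer: ..W.
..BW
.BW.
.WB.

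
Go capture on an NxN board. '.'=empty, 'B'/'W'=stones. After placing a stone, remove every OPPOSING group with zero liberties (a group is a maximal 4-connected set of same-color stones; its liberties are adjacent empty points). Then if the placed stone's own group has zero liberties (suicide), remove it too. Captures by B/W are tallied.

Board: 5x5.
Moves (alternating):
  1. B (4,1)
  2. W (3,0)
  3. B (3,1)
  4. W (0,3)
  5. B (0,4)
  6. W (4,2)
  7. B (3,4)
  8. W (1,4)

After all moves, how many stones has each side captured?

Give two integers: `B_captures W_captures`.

Answer: 0 1

Derivation:
Move 1: B@(4,1) -> caps B=0 W=0
Move 2: W@(3,0) -> caps B=0 W=0
Move 3: B@(3,1) -> caps B=0 W=0
Move 4: W@(0,3) -> caps B=0 W=0
Move 5: B@(0,4) -> caps B=0 W=0
Move 6: W@(4,2) -> caps B=0 W=0
Move 7: B@(3,4) -> caps B=0 W=0
Move 8: W@(1,4) -> caps B=0 W=1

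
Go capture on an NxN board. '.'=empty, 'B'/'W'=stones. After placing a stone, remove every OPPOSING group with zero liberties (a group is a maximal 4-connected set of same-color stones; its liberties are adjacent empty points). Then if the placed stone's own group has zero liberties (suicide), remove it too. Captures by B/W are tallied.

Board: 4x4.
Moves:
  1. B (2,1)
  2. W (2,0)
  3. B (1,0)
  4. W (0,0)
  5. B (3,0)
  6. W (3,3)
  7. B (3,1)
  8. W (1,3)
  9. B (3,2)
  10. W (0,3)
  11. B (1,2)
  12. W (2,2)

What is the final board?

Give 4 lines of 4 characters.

Answer: W..W
B.BW
.BW.
BBBW

Derivation:
Move 1: B@(2,1) -> caps B=0 W=0
Move 2: W@(2,0) -> caps B=0 W=0
Move 3: B@(1,0) -> caps B=0 W=0
Move 4: W@(0,0) -> caps B=0 W=0
Move 5: B@(3,0) -> caps B=1 W=0
Move 6: W@(3,3) -> caps B=1 W=0
Move 7: B@(3,1) -> caps B=1 W=0
Move 8: W@(1,3) -> caps B=1 W=0
Move 9: B@(3,2) -> caps B=1 W=0
Move 10: W@(0,3) -> caps B=1 W=0
Move 11: B@(1,2) -> caps B=1 W=0
Move 12: W@(2,2) -> caps B=1 W=0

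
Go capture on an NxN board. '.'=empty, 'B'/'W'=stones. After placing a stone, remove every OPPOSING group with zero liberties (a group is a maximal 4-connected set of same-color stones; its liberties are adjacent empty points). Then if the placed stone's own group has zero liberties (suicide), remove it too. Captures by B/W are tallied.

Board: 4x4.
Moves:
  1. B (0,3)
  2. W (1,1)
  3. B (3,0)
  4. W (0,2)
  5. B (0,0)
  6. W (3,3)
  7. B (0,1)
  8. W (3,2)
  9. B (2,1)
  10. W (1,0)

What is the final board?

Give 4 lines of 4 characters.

Move 1: B@(0,3) -> caps B=0 W=0
Move 2: W@(1,1) -> caps B=0 W=0
Move 3: B@(3,0) -> caps B=0 W=0
Move 4: W@(0,2) -> caps B=0 W=0
Move 5: B@(0,0) -> caps B=0 W=0
Move 6: W@(3,3) -> caps B=0 W=0
Move 7: B@(0,1) -> caps B=0 W=0
Move 8: W@(3,2) -> caps B=0 W=0
Move 9: B@(2,1) -> caps B=0 W=0
Move 10: W@(1,0) -> caps B=0 W=2

Answer: ..WB
WW..
.B..
B.WW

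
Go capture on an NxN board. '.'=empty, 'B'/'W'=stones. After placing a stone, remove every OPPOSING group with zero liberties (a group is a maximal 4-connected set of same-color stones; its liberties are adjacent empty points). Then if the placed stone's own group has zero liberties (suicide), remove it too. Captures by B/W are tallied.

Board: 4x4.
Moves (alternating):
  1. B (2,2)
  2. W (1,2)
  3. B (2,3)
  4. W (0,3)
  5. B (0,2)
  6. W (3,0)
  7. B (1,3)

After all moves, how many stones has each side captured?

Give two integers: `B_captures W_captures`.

Move 1: B@(2,2) -> caps B=0 W=0
Move 2: W@(1,2) -> caps B=0 W=0
Move 3: B@(2,3) -> caps B=0 W=0
Move 4: W@(0,3) -> caps B=0 W=0
Move 5: B@(0,2) -> caps B=0 W=0
Move 6: W@(3,0) -> caps B=0 W=0
Move 7: B@(1,3) -> caps B=1 W=0

Answer: 1 0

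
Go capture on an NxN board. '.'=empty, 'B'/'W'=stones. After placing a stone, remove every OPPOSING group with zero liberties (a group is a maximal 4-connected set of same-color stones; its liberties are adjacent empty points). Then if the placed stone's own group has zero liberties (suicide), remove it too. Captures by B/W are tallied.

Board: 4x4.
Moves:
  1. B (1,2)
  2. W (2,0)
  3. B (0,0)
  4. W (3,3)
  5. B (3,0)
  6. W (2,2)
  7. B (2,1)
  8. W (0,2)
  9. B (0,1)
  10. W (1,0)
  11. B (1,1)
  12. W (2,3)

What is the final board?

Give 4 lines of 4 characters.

Answer: BBW.
.BB.
.BWW
B..W

Derivation:
Move 1: B@(1,2) -> caps B=0 W=0
Move 2: W@(2,0) -> caps B=0 W=0
Move 3: B@(0,0) -> caps B=0 W=0
Move 4: W@(3,3) -> caps B=0 W=0
Move 5: B@(3,0) -> caps B=0 W=0
Move 6: W@(2,2) -> caps B=0 W=0
Move 7: B@(2,1) -> caps B=0 W=0
Move 8: W@(0,2) -> caps B=0 W=0
Move 9: B@(0,1) -> caps B=0 W=0
Move 10: W@(1,0) -> caps B=0 W=0
Move 11: B@(1,1) -> caps B=2 W=0
Move 12: W@(2,3) -> caps B=2 W=0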